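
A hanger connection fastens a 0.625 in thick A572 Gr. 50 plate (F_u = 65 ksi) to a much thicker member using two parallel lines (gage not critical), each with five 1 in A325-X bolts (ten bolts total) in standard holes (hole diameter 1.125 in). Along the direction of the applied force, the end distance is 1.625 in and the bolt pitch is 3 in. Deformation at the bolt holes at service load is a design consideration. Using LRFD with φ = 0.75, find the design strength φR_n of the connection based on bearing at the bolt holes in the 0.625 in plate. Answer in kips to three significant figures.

Per bolt r_n = 1.2 l_c t F_u ≤ 2.4 d t F_u; upper limit = 2.4 × 1 × 0.625 × 65 = 97.5 kips.
Edge bolt: l_c = 1.625 − 1.125/2 = 1.062 in → 1.2 × 1.062 × 0.625 × 65 = 51.8 → r_n = 51.8 kips.
Interior bolts: l_c = 3 − 1.125 = 1.875 in → 1.2 × 1.875 × 0.625 × 65 = 91.41 → r_n = 91.41 kips.
R_n = 2 × 51.8 + 8 × 91.41 = 834.8 kips.
Design strength φR_n = 0.75 × 834.8 = 626 kips.

626 kips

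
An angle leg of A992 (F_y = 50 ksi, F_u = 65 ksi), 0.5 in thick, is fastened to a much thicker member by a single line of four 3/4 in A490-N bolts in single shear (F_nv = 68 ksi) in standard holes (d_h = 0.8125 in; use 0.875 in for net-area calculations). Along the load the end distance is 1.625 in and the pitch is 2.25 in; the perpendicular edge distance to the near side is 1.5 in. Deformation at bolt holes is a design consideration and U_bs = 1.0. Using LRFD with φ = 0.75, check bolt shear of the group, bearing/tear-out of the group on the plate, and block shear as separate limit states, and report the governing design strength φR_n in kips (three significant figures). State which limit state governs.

Bolt shear: A_b = π·0.75²/4 = 0.4418 in²; R_n = 68 × 0.4418 × 4 × 1 = 120.2 kips → 0.75 × 120.2 = 90.1 kips.
Bearing: edge l_c = 1.219, r_n = 47.53 kips; interior l_c = 1.438, r_n = 56.06 kips; R_n = 47.53 + 3·56.06 = 215.7 kips → 162 kips.
Block shear: A_gv = 4.188, A_nv = 2.656, A_nt = 0.5312 in²; R_n = min(0.6F_uA_nv, 0.6F_yA_gv) + U_bs·F_u·A_nt = 138.1 kips → 104 kips.
Bolt shear governs: 90.1 kips.

90.1 kips (bolt shear governs)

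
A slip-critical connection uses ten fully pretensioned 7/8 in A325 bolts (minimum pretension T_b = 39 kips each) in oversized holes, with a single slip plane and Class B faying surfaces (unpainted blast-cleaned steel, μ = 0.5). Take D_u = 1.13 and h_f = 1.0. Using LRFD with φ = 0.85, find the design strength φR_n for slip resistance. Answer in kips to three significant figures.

187 kips

R_n = μ · D_u · h_f · T_b · n_s · n_b = 0.5 × 1.13 × 1.0 × 39 × 1 × 10 = 220.3 kips.
Design strength φR_n = 0.85 × 220.3 = 187 kips.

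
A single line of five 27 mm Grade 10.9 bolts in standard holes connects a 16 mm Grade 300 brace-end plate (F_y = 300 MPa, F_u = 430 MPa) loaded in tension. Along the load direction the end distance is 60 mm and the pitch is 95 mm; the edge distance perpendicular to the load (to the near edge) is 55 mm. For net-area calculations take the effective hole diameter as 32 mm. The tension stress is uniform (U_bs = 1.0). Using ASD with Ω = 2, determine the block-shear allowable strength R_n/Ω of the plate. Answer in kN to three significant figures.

Shear plane L_v = 60 + 4·95 = 440 mm; A_gv = 440 × 16 = 7040 mm².
A_nv = (440 − 4.5·32) × 16 = 4736 mm².
A_nt = (55 − 0.5·32) × 16 = 624 mm².
0.6 F_u A_nv = 1222 kN; 0.6 F_y A_gv = 1267 kN → shear rupture governs the shear term.
R_n = 1222 + 1.0 × 430 × 624 / 1000 = 1490 kN.
Allowable strength R_n/Ω = 1490 / 2 = 745 kN.

745 kN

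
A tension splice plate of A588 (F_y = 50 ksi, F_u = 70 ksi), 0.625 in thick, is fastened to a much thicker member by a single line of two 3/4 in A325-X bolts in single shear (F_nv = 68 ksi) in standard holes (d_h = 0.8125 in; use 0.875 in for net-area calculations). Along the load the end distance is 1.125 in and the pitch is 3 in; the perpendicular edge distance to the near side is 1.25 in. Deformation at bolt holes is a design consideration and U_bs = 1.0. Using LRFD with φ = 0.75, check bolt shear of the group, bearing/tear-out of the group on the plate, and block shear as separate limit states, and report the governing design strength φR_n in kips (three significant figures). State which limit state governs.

45.1 kips (bolt shear governs)

Bolt shear: A_b = π·0.75²/4 = 0.4418 in²; R_n = 68 × 0.4418 × 2 × 1 = 60.08 kips → 0.75 × 60.08 = 45.1 kips.
Bearing: edge l_c = 0.7188, r_n = 37.73 kips; interior l_c = 2.188, r_n = 78.75 kips; R_n = 37.73 + 1·78.75 = 116.5 kips → 87.4 kips.
Block shear: A_gv = 2.578, A_nv = 1.758, A_nt = 0.5078 in²; R_n = min(0.6F_uA_nv, 0.6F_yA_gv) + U_bs·F_u·A_nt = 109.4 kips → 82 kips.
Bolt shear governs: 45.1 kips.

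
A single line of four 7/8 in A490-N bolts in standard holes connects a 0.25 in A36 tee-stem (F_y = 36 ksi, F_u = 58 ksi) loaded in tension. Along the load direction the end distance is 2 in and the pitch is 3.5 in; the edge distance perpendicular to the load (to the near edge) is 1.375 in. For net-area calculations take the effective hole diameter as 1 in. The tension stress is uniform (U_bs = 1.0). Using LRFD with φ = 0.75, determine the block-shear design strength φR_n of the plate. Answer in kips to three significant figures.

Shear plane L_v = 2 + 3·3.5 = 12.5 in; A_gv = 12.5 × 0.25 = 3.125 in².
A_nv = (12.5 − 3.5·1) × 0.25 = 2.25 in².
A_nt = (1.375 − 0.5·1) × 0.25 = 0.2188 in².
0.6 F_u A_nv = 78.3 kips; 0.6 F_y A_gv = 67.5 kips → shear yielding governs the shear term.
R_n = 67.5 + 1.0 × 58 × 0.2188 = 80.19 kips.
Design strength φR_n = 0.75 × 80.19 = 60.1 kips.

60.1 kips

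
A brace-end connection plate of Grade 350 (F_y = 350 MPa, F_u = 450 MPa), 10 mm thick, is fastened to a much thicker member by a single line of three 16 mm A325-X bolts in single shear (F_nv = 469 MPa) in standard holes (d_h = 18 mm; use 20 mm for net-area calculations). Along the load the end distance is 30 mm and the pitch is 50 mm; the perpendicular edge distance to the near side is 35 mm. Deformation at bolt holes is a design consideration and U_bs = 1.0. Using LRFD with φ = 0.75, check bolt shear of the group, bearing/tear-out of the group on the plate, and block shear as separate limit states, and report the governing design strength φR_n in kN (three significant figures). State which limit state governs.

212 kN (bolt shear governs)

Bolt shear: A_b = π·16²/4 = 201.1 mm²; R_n = 469 × 201.1 × 3 × 1 / 1000 = 282.9 kN → 0.75 × 282.9 = 212 kN.
Bearing: edge l_c = 21, r_n = 113.4 kN; interior l_c = 32, r_n = 172.8 kN; R_n = 113.4 + 2·172.8 = 459 kN → 344 kN.
Block shear: A_gv = 1300, A_nv = 800, A_nt = 250 mm²; R_n = min(0.6F_uA_nv, 0.6F_yA_gv) + U_bs·F_u·A_nt = 328.5 kN → 246 kN.
Bolt shear governs: 212 kN.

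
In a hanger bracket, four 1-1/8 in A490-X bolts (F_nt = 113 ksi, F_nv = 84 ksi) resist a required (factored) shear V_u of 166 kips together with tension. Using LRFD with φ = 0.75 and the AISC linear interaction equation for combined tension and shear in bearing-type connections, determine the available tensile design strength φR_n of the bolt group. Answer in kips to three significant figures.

A_b = π·1.125²/4 = 0.994 in²; f_rv = 166 / (4 × 0.994) = 41.75 ksi.
F'_nt = 1.3 F_nt − (F_nt / φF_nv) f_rv = 1.3·113 − (113/(0.75·84))·41.75 = 72.02 ksi, capped at F_nt → F'_nt = 72.02 ksi.
R_n = F'_nt · A_b · n = 72.02 × 0.994 × 4 = 286.3 kips.
Design strength φR_n = 0.75 × 286.3 = 215 kips.

215 kips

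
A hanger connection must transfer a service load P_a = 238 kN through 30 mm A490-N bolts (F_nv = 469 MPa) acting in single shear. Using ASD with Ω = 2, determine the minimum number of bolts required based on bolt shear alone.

2 bolts

A_b = π·30²/4 = 706.9 mm².
Per-bolt allowable strength R_n/Ω = 469 × 706.9 × 1 / 1000 / 2 = 165.8 kN.
n ≥ 238 / 165.8 = 1.436 → use 2 bolts.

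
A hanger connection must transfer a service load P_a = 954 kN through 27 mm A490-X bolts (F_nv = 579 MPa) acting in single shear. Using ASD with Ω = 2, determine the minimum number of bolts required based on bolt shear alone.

6 bolts

A_b = π·27²/4 = 572.6 mm².
Per-bolt allowable strength R_n/Ω = 579 × 572.6 × 1 / 1000 / 2 = 165.8 kN.
n ≥ 954 / 165.8 = 5.755 → use 6 bolts.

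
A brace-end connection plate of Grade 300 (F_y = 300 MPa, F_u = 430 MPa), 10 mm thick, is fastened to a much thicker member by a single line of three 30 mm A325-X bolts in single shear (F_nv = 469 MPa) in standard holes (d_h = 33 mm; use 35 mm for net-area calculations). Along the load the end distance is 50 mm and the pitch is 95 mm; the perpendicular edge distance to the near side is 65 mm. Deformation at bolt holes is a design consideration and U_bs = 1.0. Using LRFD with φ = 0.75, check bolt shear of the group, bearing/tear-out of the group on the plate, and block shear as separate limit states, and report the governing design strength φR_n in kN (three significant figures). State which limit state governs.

448 kN (block shear governs)

Bolt shear: A_b = π·30²/4 = 706.9 mm²; R_n = 469 × 706.9 × 3 × 1 / 1000 = 994.5 kN → 0.75 × 994.5 = 746 kN.
Bearing: edge l_c = 33.5, r_n = 172.9 kN; interior l_c = 62, r_n = 309.6 kN; R_n = 172.9 + 2·309.6 = 792.1 kN → 594 kN.
Block shear: A_gv = 2400, A_nv = 1525, A_nt = 475 mm²; R_n = min(0.6F_uA_nv, 0.6F_yA_gv) + U_bs·F_u·A_nt = 597.7 kN → 448 kN.
Block shear governs: 448 kN.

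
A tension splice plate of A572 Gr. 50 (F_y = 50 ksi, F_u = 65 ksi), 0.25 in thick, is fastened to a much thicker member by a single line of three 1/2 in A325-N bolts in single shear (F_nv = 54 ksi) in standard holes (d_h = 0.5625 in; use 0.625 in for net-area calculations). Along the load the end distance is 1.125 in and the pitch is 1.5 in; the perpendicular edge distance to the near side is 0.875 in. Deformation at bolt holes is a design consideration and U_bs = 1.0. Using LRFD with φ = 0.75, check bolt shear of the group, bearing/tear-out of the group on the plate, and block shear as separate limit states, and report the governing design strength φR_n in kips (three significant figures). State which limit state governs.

23.9 kips (bolt shear governs)

Bolt shear: A_b = π·0.5²/4 = 0.1963 in²; R_n = 54 × 0.1963 × 3 × 1 = 31.81 kips → 0.75 × 31.81 = 23.9 kips.
Bearing: edge l_c = 0.8438, r_n = 16.45 kips; interior l_c = 0.9375, r_n = 18.28 kips; R_n = 16.45 + 2·18.28 = 53.02 kips → 39.8 kips.
Block shear: A_gv = 1.031, A_nv = 0.6406, A_nt = 0.1406 in²; R_n = min(0.6F_uA_nv, 0.6F_yA_gv) + U_bs·F_u·A_nt = 34.12 kips → 25.6 kips.
Bolt shear governs: 23.9 kips.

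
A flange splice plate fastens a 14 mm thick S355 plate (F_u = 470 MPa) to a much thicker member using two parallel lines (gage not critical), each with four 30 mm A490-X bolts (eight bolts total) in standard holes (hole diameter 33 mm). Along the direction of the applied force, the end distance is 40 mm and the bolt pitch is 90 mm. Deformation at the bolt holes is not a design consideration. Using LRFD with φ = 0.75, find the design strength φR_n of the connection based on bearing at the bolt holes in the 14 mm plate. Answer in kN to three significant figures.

2880 kN

Per bolt r_n = 1.5 l_c t F_u ≤ 3.0 d t F_u; upper limit = 3.0 × 30 × 14 × 470 / 1000 = 592.2 kN.
Edge bolt: l_c = 40 − 33/2 = 23.5 mm → 1.5 × 23.5 × 14 × 470 / 1000 = 231.9 → r_n = 231.9 kN.
Interior bolts: l_c = 90 − 33 = 57 mm → 1.5 × 57 × 14 × 470 / 1000 = 562.6 → r_n = 562.6 kN.
R_n = 2 × 231.9 + 6 × 562.6 = 3839 kN.
Design strength φR_n = 0.75 × 3839 = 2880 kN.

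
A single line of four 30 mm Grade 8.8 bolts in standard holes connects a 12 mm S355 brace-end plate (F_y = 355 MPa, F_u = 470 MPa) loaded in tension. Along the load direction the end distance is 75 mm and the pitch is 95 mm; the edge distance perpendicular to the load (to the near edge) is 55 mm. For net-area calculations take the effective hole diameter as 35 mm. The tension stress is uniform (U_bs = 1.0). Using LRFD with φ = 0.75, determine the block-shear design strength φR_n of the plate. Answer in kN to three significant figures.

Shear plane L_v = 75 + 3·95 = 360 mm; A_gv = 360 × 12 = 4320 mm².
A_nv = (360 − 3.5·35) × 12 = 2850 mm².
A_nt = (55 − 0.5·35) × 12 = 450 mm².
0.6 F_u A_nv = 803.7 kN; 0.6 F_y A_gv = 920.2 kN → shear rupture governs the shear term.
R_n = 803.7 + 1.0 × 470 × 450 / 1000 = 1015 kN.
Design strength φR_n = 0.75 × 1015 = 761 kN.

761 kN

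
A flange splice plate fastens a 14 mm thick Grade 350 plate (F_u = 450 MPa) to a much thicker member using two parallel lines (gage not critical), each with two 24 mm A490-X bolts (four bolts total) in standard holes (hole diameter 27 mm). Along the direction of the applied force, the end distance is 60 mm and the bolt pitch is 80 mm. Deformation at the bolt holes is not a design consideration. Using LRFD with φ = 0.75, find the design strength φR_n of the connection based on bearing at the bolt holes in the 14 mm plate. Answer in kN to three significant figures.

Per bolt r_n = 1.5 l_c t F_u ≤ 3.0 d t F_u; upper limit = 3.0 × 24 × 14 × 450 / 1000 = 453.6 kN.
Edge bolt: l_c = 60 − 27/2 = 46.5 mm → 1.5 × 46.5 × 14 × 450 / 1000 = 439.4 → r_n = 439.4 kN.
Interior bolts: l_c = 80 − 27 = 53 mm → 1.5 × 53 × 14 × 450 / 1000 = 500.9 → r_n = 453.6 kN.
R_n = 2 × 439.4 + 2 × 453.6 = 1786 kN.
Design strength φR_n = 0.75 × 1786 = 1340 kN.

1340 kN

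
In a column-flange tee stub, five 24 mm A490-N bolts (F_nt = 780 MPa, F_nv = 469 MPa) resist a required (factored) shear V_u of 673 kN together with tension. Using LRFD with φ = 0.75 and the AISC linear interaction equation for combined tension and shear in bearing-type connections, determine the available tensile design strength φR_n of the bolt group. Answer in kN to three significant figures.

A_b = π·24²/4 = 452.4 mm²; f_rv = 673 × 1000 / (5 × 452.4) = 297.5 MPa.
F'_nt = 1.3 F_nt − (F_nt / φF_nv) f_rv = 1.3·780 − (780/(0.75·469))·297.5 = 354.2 MPa, capped at F_nt → F'_nt = 354.2 MPa.
R_n = F'_nt · A_b · n = 354.2 × 452.4 × 5 / 1000 = 801.2 kN.
Design strength φR_n = 0.75 × 801.2 = 601 kN.

601 kN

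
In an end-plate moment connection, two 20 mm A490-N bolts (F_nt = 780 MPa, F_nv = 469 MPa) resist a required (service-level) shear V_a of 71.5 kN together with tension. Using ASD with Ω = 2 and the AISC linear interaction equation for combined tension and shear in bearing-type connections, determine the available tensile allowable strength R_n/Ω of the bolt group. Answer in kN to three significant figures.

200 kN

A_b = π·20²/4 = 314.2 mm²; f_rv = 71.5 × 1000 / (2 × 314.2) = 113.8 MPa.
F'_nt = 1.3 F_nt − (Ω F_nt / F_nv) f_rv = 1.3·780 − (2·780/469)·113.8 = 635.5 MPa, capped at F_nt → F'_nt = 635.5 MPa.
R_n = F'_nt · A_b · n = 635.5 × 314.2 × 2 / 1000 = 399.3 kN.
Allowable strength R_n/Ω = 399.3 / 2 = 200 kN.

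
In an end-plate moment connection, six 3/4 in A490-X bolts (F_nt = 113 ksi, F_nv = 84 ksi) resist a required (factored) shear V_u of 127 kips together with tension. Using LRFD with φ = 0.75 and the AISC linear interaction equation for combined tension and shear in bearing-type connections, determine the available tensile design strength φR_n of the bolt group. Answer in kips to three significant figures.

121 kips

A_b = π·0.75²/4 = 0.4418 in²; f_rv = 127 / (6 × 0.4418) = 47.91 ksi.
F'_nt = 1.3 F_nt − (F_nt / φF_nv) f_rv = 1.3·113 − (113/(0.75·84))·47.91 = 60.96 ksi, capped at F_nt → F'_nt = 60.96 ksi.
R_n = F'_nt · A_b · n = 60.96 × 0.4418 × 6 = 161.6 kips.
Design strength φR_n = 0.75 × 161.6 = 121 kips.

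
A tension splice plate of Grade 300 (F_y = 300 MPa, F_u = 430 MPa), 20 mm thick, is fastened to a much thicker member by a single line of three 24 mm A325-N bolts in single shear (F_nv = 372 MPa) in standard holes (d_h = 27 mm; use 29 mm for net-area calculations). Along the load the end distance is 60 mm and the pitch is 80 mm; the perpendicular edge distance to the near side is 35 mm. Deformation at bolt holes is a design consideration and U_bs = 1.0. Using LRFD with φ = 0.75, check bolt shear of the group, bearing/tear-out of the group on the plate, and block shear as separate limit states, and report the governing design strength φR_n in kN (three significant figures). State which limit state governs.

379 kN (bolt shear governs)

Bolt shear: A_b = π·24²/4 = 452.4 mm²; R_n = 372 × 452.4 × 3 × 1 / 1000 = 504.9 kN → 0.75 × 504.9 = 379 kN.
Bearing: edge l_c = 46.5, r_n = 479.9 kN; interior l_c = 53, r_n = 495.4 kN; R_n = 479.9 + 2·495.4 = 1471 kN → 1100 kN.
Block shear: A_gv = 4400, A_nv = 2950, A_nt = 410 mm²; R_n = min(0.6F_uA_nv, 0.6F_yA_gv) + U_bs·F_u·A_nt = 937.4 kN → 703 kN.
Bolt shear governs: 379 kN.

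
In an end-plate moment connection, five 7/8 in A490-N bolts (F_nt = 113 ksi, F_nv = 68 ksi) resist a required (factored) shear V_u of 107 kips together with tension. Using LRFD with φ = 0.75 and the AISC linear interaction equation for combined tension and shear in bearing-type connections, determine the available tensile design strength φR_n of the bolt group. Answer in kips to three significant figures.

A_b = π·0.875²/4 = 0.6013 in²; f_rv = 107 / (5 × 0.6013) = 35.59 ksi.
F'_nt = 1.3 F_nt − (F_nt / φF_nv) f_rv = 1.3·113 − (113/(0.75·68))·35.59 = 68.05 ksi, capped at F_nt → F'_nt = 68.05 ksi.
R_n = F'_nt · A_b · n = 68.05 × 0.6013 × 5 = 204.6 kips.
Design strength φR_n = 0.75 × 204.6 = 153 kips.

153 kips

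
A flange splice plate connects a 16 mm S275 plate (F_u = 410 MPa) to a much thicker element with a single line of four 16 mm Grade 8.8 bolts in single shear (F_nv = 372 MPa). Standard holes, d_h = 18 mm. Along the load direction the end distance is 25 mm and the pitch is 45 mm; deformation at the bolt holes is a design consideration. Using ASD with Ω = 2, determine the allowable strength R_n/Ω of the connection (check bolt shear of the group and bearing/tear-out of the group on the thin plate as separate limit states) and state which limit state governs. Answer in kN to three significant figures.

Bolt shear: A_b = π·16²/4 = 201.1 mm²; R_n = 372 × 201.1 × 4 × 1 / 1000 = 299.2 kN → 299.2 / 2 = 150 kN.
Bearing (1.2 l_c t F_u ≤ 2.4 d t F_u): upper limit = 2.4·16·16·410 / 1000 = 251.9 kN.
  Edge l_c = 25 − 18/2 = 16 → r_n = 126 kN; interior l_c = 45 − 18 = 27 → r_n = 212.5 kN.
  R_n,bearing = 1·126 + 3·212.5 = 763.6 kN → 763.6 / 2 = 382 kN.
Bolt shear governs: 150 kN.

150 kN (bolt shear governs)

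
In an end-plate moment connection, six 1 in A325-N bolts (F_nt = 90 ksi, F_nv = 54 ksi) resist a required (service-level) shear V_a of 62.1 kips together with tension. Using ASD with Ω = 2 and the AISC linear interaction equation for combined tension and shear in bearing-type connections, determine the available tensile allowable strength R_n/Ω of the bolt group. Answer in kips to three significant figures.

172 kips

A_b = π·1²/4 = 0.7854 in²; f_rv = 62.1 / (6 × 0.7854) = 13.18 ksi.
F'_nt = 1.3 F_nt − (Ω F_nt / F_nv) f_rv = 1.3·90 − (2·90/54)·13.18 = 73.07 ksi, capped at F_nt → F'_nt = 73.07 ksi.
R_n = F'_nt · A_b · n = 73.07 × 0.7854 × 6 = 344.3 kips.
Allowable strength R_n/Ω = 344.3 / 2 = 172 kips.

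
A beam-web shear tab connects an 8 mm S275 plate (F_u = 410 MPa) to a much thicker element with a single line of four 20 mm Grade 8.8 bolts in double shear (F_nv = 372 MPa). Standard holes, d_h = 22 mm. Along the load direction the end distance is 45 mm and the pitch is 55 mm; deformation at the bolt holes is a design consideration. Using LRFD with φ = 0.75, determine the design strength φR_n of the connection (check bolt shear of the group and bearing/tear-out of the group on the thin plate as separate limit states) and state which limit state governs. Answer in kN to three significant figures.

393 kN (bearing governs)

Bolt shear: A_b = π·20²/4 = 314.2 mm²; R_n = 372 × 314.2 × 4 × 2 / 1000 = 934.9 kN → 0.75 × 934.9 = 701 kN.
Bearing (1.2 l_c t F_u ≤ 2.4 d t F_u): upper limit = 2.4·20·8·410 / 1000 = 157.4 kN.
  Edge l_c = 45 − 22/2 = 34 → r_n = 133.8 kN; interior l_c = 55 − 22 = 33 → r_n = 129.9 kN.
  R_n,bearing = 1·133.8 + 3·129.9 = 523.5 kN → 0.75 × 523.5 = 393 kN.
Bearing governs: 393 kN.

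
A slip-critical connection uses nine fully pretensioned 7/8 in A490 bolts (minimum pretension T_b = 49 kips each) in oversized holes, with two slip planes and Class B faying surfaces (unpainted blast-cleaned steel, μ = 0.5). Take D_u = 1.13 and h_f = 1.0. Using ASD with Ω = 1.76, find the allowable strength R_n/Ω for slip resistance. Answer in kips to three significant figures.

R_n = μ · D_u · h_f · T_b · n_s · n_b = 0.5 × 1.13 × 1.0 × 49 × 2 × 9 = 498.3 kips.
Allowable strength R_n/Ω = 498.3 / 1.76 = 283 kips.

283 kips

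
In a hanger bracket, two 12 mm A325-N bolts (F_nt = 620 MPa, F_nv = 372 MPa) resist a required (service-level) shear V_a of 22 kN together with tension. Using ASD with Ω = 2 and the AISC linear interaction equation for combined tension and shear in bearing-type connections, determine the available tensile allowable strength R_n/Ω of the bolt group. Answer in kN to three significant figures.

A_b = π·12²/4 = 113.1 mm²; f_rv = 22 × 1000 / (2 × 113.1) = 97.26 MPa.
F'_nt = 1.3 F_nt − (Ω F_nt / F_nv) f_rv = 1.3·620 − (2·620/372)·97.26 = 481.8 MPa, capped at F_nt → F'_nt = 481.8 MPa.
R_n = F'_nt · A_b · n = 481.8 × 113.1 × 2 / 1000 = 109 kN.
Allowable strength R_n/Ω = 109 / 2 = 54.5 kN.

54.5 kN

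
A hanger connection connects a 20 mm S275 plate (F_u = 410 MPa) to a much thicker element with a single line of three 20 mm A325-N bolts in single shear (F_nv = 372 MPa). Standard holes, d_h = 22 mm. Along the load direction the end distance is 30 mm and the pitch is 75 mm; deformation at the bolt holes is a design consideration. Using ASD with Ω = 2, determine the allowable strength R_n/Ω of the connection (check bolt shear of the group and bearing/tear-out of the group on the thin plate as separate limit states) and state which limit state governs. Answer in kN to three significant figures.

175 kN (bolt shear governs)

Bolt shear: A_b = π·20²/4 = 314.2 mm²; R_n = 372 × 314.2 × 3 × 1 / 1000 = 350.6 kN → 350.6 / 2 = 175 kN.
Bearing (1.2 l_c t F_u ≤ 2.4 d t F_u): upper limit = 2.4·20·20·410 / 1000 = 393.6 kN.
  Edge l_c = 30 − 22/2 = 19 → r_n = 187 kN; interior l_c = 75 − 22 = 53 → r_n = 393.6 kN.
  R_n,bearing = 1·187 + 2·393.6 = 974.2 kN → 974.2 / 2 = 487 kN.
Bolt shear governs: 175 kN.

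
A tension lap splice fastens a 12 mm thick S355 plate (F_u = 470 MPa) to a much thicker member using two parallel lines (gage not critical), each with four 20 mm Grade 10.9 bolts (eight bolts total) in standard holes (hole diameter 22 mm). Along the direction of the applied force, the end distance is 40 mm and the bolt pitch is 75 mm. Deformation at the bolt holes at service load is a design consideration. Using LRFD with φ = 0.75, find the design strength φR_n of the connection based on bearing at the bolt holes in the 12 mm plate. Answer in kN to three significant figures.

Per bolt r_n = 1.2 l_c t F_u ≤ 2.4 d t F_u; upper limit = 2.4 × 20 × 12 × 470 / 1000 = 270.7 kN.
Edge bolt: l_c = 40 − 22/2 = 29 mm → 1.2 × 29 × 12 × 470 / 1000 = 196.3 → r_n = 196.3 kN.
Interior bolts: l_c = 75 − 22 = 53 mm → 1.2 × 53 × 12 × 470 / 1000 = 358.7 → r_n = 270.7 kN.
R_n = 2 × 196.3 + 6 × 270.7 = 2017 kN.
Design strength φR_n = 0.75 × 2017 = 1510 kN.

1510 kN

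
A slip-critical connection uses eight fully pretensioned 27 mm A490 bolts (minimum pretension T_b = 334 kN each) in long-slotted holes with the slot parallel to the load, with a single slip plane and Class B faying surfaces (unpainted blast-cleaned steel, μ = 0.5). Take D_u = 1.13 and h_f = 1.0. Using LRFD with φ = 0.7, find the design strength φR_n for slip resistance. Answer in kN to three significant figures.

1060 kN

R_n = μ · D_u · h_f · T_b · n_s · n_b = 0.5 × 1.13 × 1.0 × 334 × 1 × 8 = 1510 kN.
Design strength φR_n = 0.7 × 1510 = 1060 kN.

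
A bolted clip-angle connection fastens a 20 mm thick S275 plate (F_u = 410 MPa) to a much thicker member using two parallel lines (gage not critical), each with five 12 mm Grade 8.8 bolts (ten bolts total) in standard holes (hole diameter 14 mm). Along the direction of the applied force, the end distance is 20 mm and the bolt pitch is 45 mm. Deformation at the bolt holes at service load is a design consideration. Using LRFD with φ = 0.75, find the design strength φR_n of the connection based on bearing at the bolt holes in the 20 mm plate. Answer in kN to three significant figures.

1610 kN

Per bolt r_n = 1.2 l_c t F_u ≤ 2.4 d t F_u; upper limit = 2.4 × 12 × 20 × 410 / 1000 = 236.2 kN.
Edge bolt: l_c = 20 − 14/2 = 13 mm → 1.2 × 13 × 20 × 410 / 1000 = 127.9 → r_n = 127.9 kN.
Interior bolts: l_c = 45 − 14 = 31 mm → 1.2 × 31 × 20 × 410 / 1000 = 305 → r_n = 236.2 kN.
R_n = 2 × 127.9 + 8 × 236.2 = 2145 kN.
Design strength φR_n = 0.75 × 2145 = 1610 kN.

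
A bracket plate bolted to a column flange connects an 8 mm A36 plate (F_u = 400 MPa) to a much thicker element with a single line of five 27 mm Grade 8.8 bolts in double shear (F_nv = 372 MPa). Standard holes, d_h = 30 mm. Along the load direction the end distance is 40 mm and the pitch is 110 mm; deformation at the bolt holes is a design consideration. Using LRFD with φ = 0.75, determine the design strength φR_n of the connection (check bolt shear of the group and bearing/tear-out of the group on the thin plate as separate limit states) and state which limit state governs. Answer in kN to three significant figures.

694 kN (bearing governs)

Bolt shear: A_b = π·27²/4 = 572.6 mm²; R_n = 372 × 572.6 × 5 × 2 / 1000 = 2130 kN → 0.75 × 2130 = 1600 kN.
Bearing (1.2 l_c t F_u ≤ 2.4 d t F_u): upper limit = 2.4·27·8·400 / 1000 = 207.4 kN.
  Edge l_c = 40 − 30/2 = 25 → r_n = 96 kN; interior l_c = 110 − 30 = 80 → r_n = 207.4 kN.
  R_n,bearing = 1·96 + 4·207.4 = 925.4 kN → 0.75 × 925.4 = 694 kN.
Bearing governs: 694 kN.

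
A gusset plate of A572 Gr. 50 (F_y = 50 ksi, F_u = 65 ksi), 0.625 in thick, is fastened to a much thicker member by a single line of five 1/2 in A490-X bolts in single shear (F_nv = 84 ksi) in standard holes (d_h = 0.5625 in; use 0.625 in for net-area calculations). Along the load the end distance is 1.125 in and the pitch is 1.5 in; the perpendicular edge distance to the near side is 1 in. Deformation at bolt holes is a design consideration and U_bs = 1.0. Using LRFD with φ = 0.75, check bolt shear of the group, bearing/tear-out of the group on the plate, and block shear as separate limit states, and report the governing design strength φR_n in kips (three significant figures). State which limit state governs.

61.9 kips (bolt shear governs)

Bolt shear: A_b = π·0.5²/4 = 0.1963 in²; R_n = 84 × 0.1963 × 5 × 1 = 82.47 kips → 0.75 × 82.47 = 61.9 kips.
Bearing: edge l_c = 0.8438, r_n = 41.13 kips; interior l_c = 0.9375, r_n = 45.7 kips; R_n = 41.13 + 4·45.7 = 223.9 kips → 168 kips.
Block shear: A_gv = 4.453, A_nv = 2.695, A_nt = 0.4297 in²; R_n = min(0.6F_uA_nv, 0.6F_yA_gv) + U_bs·F_u·A_nt = 133 kips → 99.8 kips.
Bolt shear governs: 61.9 kips.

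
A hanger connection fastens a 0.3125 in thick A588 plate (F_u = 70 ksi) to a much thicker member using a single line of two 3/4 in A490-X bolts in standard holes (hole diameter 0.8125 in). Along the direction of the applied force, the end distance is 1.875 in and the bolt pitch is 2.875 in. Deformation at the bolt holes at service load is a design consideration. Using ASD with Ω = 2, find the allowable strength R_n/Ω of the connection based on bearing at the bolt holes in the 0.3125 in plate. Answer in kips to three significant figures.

Per bolt r_n = 1.2 l_c t F_u ≤ 2.4 d t F_u; upper limit = 2.4 × 0.75 × 0.3125 × 70 = 39.38 kips.
Edge bolt: l_c = 1.875 − 0.8125/2 = 1.469 in → 1.2 × 1.469 × 0.3125 × 70 = 38.55 → r_n = 38.55 kips.
Interior bolts: l_c = 2.875 − 0.8125 = 2.062 in → 1.2 × 2.062 × 0.3125 × 70 = 54.14 → r_n = 39.38 kips.
R_n = 1 × 38.55 + 1 × 39.38 = 77.93 kips.
Allowable strength R_n/Ω = 77.93 / 2 = 39 kips.

39 kips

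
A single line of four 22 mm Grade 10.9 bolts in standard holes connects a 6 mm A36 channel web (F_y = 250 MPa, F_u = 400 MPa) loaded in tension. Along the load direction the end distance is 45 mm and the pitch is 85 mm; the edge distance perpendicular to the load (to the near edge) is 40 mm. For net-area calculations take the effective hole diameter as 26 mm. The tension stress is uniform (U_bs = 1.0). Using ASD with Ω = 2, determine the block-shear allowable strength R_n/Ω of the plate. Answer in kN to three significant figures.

Shear plane L_v = 45 + 3·85 = 300 mm; A_gv = 300 × 6 = 1800 mm².
A_nv = (300 − 3.5·26) × 6 = 1254 mm².
A_nt = (40 − 0.5·26) × 6 = 162 mm².
0.6 F_u A_nv = 301 kN; 0.6 F_y A_gv = 270 kN → shear yielding governs the shear term.
R_n = 270 + 1.0 × 400 × 162 / 1000 = 334.8 kN.
Allowable strength R_n/Ω = 334.8 / 2 = 167 kN.

167 kN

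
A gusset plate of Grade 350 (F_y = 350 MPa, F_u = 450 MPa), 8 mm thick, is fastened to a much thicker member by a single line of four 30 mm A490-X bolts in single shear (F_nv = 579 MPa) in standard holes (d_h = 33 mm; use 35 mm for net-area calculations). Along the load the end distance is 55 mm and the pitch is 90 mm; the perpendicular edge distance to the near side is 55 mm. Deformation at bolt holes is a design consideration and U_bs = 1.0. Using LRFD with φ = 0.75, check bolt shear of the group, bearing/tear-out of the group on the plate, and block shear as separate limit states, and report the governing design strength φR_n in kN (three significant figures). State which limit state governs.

429 kN (block shear governs)

Bolt shear: A_b = π·30²/4 = 706.9 mm²; R_n = 579 × 706.9 × 4 × 1 / 1000 = 1637 kN → 0.75 × 1637 = 1230 kN.
Bearing: edge l_c = 38.5, r_n = 166.3 kN; interior l_c = 57, r_n = 246.2 kN; R_n = 166.3 + 3·246.2 = 905 kN → 679 kN.
Block shear: A_gv = 2600, A_nv = 1620, A_nt = 300 mm²; R_n = min(0.6F_uA_nv, 0.6F_yA_gv) + U_bs·F_u·A_nt = 572.4 kN → 429 kN.
Block shear governs: 429 kN.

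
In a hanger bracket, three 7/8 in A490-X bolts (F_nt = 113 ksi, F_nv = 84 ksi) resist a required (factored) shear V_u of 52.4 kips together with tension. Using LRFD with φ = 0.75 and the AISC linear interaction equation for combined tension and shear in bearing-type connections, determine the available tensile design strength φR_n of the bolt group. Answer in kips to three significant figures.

128 kips

A_b = π·0.875²/4 = 0.6013 in²; f_rv = 52.4 / (3 × 0.6013) = 29.05 ksi.
F'_nt = 1.3 F_nt − (F_nt / φF_nv) f_rv = 1.3·113 − (113/(0.75·84))·29.05 = 94.8 ksi, capped at F_nt → F'_nt = 94.8 ksi.
R_n = F'_nt · A_b · n = 94.8 × 0.6013 × 3 = 171 kips.
Design strength φR_n = 0.75 × 171 = 128 kips.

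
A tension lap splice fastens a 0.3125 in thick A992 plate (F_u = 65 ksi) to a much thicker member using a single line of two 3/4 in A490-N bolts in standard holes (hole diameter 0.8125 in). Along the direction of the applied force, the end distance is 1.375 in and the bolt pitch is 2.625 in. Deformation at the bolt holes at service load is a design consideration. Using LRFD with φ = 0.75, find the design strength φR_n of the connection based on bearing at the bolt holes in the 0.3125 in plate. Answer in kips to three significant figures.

45.1 kips

Per bolt r_n = 1.2 l_c t F_u ≤ 2.4 d t F_u; upper limit = 2.4 × 0.75 × 0.3125 × 65 = 36.56 kips.
Edge bolt: l_c = 1.375 − 0.8125/2 = 0.9688 in → 1.2 × 0.9688 × 0.3125 × 65 = 23.61 → r_n = 23.61 kips.
Interior bolts: l_c = 2.625 − 0.8125 = 1.812 in → 1.2 × 1.812 × 0.3125 × 65 = 44.18 → r_n = 36.56 kips.
R_n = 1 × 23.61 + 1 × 36.56 = 60.18 kips.
Design strength φR_n = 0.75 × 60.18 = 45.1 kips.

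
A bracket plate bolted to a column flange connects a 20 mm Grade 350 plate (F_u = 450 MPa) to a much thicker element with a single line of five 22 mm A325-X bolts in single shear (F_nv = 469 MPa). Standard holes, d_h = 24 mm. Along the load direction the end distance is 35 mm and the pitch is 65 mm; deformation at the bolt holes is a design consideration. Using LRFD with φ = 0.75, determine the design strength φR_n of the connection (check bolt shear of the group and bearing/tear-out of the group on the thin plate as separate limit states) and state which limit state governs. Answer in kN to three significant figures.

669 kN (bolt shear governs)

Bolt shear: A_b = π·22²/4 = 380.1 mm²; R_n = 469 × 380.1 × 5 × 1 / 1000 = 891.4 kN → 0.75 × 891.4 = 669 kN.
Bearing (1.2 l_c t F_u ≤ 2.4 d t F_u): upper limit = 2.4·22·20·450 / 1000 = 475.2 kN.
  Edge l_c = 35 − 24/2 = 23 → r_n = 248.4 kN; interior l_c = 65 − 24 = 41 → r_n = 442.8 kN.
  R_n,bearing = 1·248.4 + 4·442.8 = 2020 kN → 0.75 × 2020 = 1510 kN.
Bolt shear governs: 669 kN.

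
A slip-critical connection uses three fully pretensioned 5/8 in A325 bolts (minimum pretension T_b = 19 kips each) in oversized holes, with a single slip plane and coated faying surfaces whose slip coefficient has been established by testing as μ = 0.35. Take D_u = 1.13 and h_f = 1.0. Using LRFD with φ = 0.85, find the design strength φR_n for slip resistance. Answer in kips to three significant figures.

19.2 kips

R_n = μ · D_u · h_f · T_b · n_s · n_b = 0.35 × 1.13 × 1.0 × 19 × 1 × 3 = 22.54 kips.
Design strength φR_n = 0.85 × 22.54 = 19.2 kips.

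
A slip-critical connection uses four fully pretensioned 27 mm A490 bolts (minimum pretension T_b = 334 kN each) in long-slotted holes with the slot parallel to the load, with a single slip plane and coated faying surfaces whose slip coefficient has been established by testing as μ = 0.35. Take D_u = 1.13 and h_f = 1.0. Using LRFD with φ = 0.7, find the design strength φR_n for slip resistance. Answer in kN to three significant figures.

R_n = μ · D_u · h_f · T_b · n_s · n_b = 0.35 × 1.13 × 1.0 × 334 × 1 × 4 = 528.4 kN.
Design strength φR_n = 0.7 × 528.4 = 370 kN.

370 kN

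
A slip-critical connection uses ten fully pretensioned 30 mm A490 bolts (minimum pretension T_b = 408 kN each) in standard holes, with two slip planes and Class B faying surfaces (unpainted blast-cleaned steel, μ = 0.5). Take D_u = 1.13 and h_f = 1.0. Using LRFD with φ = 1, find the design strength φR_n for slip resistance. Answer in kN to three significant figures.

4610 kN

R_n = μ · D_u · h_f · T_b · n_s · n_b = 0.5 × 1.13 × 1.0 × 408 × 2 × 10 = 4610 kN.
Design strength φR_n = 1 × 4610 = 4610 kN.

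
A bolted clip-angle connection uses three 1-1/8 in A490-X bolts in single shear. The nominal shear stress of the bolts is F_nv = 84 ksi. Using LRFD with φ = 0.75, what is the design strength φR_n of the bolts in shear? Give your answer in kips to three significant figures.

188 kips

A_b = π × 1.125² / 4 = 0.994 in².
R_n = F_nv · A_b · n · n_s = 84 × 0.994 × 3 × 1 = 250.5 kips.
Design strength φR_n = 0.75 × 250.5 = 188 kips.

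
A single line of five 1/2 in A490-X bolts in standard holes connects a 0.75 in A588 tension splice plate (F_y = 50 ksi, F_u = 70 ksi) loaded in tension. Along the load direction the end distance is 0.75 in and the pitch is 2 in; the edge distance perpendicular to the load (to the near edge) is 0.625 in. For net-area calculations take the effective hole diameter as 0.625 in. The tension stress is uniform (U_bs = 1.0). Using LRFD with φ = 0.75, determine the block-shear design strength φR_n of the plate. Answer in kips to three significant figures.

Shear plane L_v = 0.75 + 4·2 = 8.75 in; A_gv = 8.75 × 0.75 = 6.562 in².
A_nv = (8.75 − 4.5·0.625) × 0.75 = 4.453 in².
A_nt = (0.625 − 0.5·0.625) × 0.75 = 0.2344 in².
0.6 F_u A_nv = 187 kips; 0.6 F_y A_gv = 196.9 kips → shear rupture governs the shear term.
R_n = 187 + 1.0 × 70 × 0.2344 = 203.4 kips.
Design strength φR_n = 0.75 × 203.4 = 153 kips.

153 kips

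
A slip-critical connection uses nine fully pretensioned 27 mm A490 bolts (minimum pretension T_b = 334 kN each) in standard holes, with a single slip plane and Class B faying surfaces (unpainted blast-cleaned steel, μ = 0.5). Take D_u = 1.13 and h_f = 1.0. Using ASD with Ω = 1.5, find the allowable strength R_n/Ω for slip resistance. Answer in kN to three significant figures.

1130 kN

R_n = μ · D_u · h_f · T_b · n_s · n_b = 0.5 × 1.13 × 1.0 × 334 × 1 × 9 = 1698 kN.
Allowable strength R_n/Ω = 1698 / 1.5 = 1130 kN.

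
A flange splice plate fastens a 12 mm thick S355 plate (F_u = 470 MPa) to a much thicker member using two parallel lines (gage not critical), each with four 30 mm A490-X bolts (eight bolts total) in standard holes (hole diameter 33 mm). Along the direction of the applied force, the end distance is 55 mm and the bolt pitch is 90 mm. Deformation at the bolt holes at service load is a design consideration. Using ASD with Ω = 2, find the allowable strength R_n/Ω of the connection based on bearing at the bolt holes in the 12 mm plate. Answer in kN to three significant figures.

1420 kN

Per bolt r_n = 1.2 l_c t F_u ≤ 2.4 d t F_u; upper limit = 2.4 × 30 × 12 × 470 / 1000 = 406.1 kN.
Edge bolt: l_c = 55 − 33/2 = 38.5 mm → 1.2 × 38.5 × 12 × 470 / 1000 = 260.6 → r_n = 260.6 kN.
Interior bolts: l_c = 90 − 33 = 57 mm → 1.2 × 57 × 12 × 470 / 1000 = 385.8 → r_n = 385.8 kN.
R_n = 2 × 260.6 + 6 × 385.8 = 2836 kN.
Allowable strength R_n/Ω = 2836 / 2 = 1420 kN.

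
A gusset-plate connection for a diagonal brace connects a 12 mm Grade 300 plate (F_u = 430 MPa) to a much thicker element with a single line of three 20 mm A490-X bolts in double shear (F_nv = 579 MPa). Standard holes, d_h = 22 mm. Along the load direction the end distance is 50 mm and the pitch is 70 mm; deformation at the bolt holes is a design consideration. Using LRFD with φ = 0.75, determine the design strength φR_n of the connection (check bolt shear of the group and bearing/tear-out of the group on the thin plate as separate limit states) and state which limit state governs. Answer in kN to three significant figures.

553 kN (bearing governs)

Bolt shear: A_b = π·20²/4 = 314.2 mm²; R_n = 579 × 314.2 × 3 × 2 / 1000 = 1091 kN → 0.75 × 1091 = 819 kN.
Bearing (1.2 l_c t F_u ≤ 2.4 d t F_u): upper limit = 2.4·20·12·430 / 1000 = 247.7 kN.
  Edge l_c = 50 − 22/2 = 39 → r_n = 241.5 kN; interior l_c = 70 − 22 = 48 → r_n = 247.7 kN.
  R_n,bearing = 1·241.5 + 2·247.7 = 736.8 kN → 0.75 × 736.8 = 553 kN.
Bearing governs: 553 kN.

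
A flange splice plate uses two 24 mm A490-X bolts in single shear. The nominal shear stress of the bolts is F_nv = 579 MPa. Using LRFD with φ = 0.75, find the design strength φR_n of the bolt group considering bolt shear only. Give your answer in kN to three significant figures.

A_b = π × 24² / 4 = 452.4 mm².
R_n = F_nv · A_b · n · n_s = 579 × 452.4 × 2 × 1 / 1000 = 523.9 kN.
Design strength φR_n = 0.75 × 523.9 = 393 kN.

393 kN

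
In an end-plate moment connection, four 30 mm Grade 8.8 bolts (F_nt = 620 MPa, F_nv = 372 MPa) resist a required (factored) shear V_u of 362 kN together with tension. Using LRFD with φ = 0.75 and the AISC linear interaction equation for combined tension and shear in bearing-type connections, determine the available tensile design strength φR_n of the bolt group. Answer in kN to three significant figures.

1110 kN

A_b = π·30²/4 = 706.9 mm²; f_rv = 362 × 1000 / (4 × 706.9) = 128 MPa.
F'_nt = 1.3 F_nt − (F_nt / φF_nv) f_rv = 1.3·620 − (620/(0.75·372))·128 = 521.5 MPa, capped at F_nt → F'_nt = 521.5 MPa.
R_n = F'_nt · A_b · n = 521.5 × 706.9 × 4 / 1000 = 1474 kN.
Design strength φR_n = 0.75 × 1474 = 1110 kN.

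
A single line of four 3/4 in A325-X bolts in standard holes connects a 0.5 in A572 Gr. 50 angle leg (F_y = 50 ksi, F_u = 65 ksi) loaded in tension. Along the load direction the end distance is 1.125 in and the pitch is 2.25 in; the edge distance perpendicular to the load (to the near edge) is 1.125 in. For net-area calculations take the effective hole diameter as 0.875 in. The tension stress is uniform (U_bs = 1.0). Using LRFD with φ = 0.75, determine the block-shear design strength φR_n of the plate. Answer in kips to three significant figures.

Shear plane L_v = 1.125 + 3·2.25 = 7.875 in; A_gv = 7.875 × 0.5 = 3.938 in².
A_nv = (7.875 − 3.5·0.875) × 0.5 = 2.406 in².
A_nt = (1.125 − 0.5·0.875) × 0.5 = 0.3438 in².
0.6 F_u A_nv = 93.84 kips; 0.6 F_y A_gv = 118.1 kips → shear rupture governs the shear term.
R_n = 93.84 + 1.0 × 65 × 0.3438 = 116.2 kips.
Design strength φR_n = 0.75 × 116.2 = 87.1 kips.

87.1 kips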